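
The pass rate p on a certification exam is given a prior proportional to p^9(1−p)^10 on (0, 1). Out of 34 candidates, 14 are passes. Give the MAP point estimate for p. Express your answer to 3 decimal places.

The prior density ∝ p^9(1−p)^10 is the kernel of Beta(10, 11).
Data: 14 successes in 34 trials. The binomial likelihood contributes p^14(1−p)^20, so the posterior is Beta(10+14, 11+20) = Beta(24, 31).
For Beta(a, b) with a, b > 1 the mode is (a−1)/(a+b−2) = 23/53 ≈ 0.434.

p̂_MAP = 0.434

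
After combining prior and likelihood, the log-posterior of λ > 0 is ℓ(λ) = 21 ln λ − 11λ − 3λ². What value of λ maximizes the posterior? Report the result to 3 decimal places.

λ̂_MAP = 1.167

ℓ'(λ) = 21/λ − 11 − 6λ. Setting this to zero and multiplying by λ: 6λ² + 11λ − 21 = 0.
λ = (−11 + √(11² + 4·6·21)) / (2·6) = (−11 + √625) / 12 = (−11 + 25)/12 = 7/6.
ℓ''(λ) = −21/λ² − 6 < 0, confirming a maximum.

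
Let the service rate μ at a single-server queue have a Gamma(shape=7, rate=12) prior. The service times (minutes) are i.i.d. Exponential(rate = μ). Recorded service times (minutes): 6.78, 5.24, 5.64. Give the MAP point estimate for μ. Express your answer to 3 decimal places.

The Exponential(rate=μ) likelihood is ∝ μ^n e^(−μΣtᵢ). Here n = 3 and Σtᵢ = 6.78 + 5.24 + 5.64 = 17.66.
Posterior ∝ μ^6e^(−12μ) · μ^3e^(−17.66μ) = μ^9e^(−29.66μ), i.e. Gamma(10, 29.66).
Mode = (a−1)/b = 9/29.66 ≈ 0.303.

μ̂_MAP = 0.303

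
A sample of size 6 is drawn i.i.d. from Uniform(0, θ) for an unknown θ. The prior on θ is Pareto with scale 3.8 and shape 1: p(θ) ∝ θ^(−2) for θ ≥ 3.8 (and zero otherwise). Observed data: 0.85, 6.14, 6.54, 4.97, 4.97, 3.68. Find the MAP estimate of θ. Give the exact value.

The Uniform(0, θ) likelihood is θ^(−n) for θ ≥ max(xᵢ), zero otherwise. Here max(xᵢ) = 6.54.
Posterior ∝ θ^(−2) · θ^(−6) = θ^(−8) on θ ≥ max(3.8, 6.54) = 6.54.
This density is strictly decreasing in θ, so the posterior mode lies at the lower boundary of the support.

θ̂_MAP = 6.54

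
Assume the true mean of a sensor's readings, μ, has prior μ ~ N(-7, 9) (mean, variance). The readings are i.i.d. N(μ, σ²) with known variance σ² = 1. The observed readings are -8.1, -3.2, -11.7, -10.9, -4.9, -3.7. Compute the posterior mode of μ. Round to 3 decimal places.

μ̂_MAP = -7.082

n = 6; x̄ = ((-8.1) + (-3.2) + (-11.7) + (-10.9) + (-4.9) + (-3.7))/6 = -42.5/6 = -85/12 ≈ -7.0833.
For a Normal prior and Normal likelihood with known variance, the posterior is Normal; its mode equals its mean, the precision-weighted average.
Prior precision 1/σ₀² = 1/9; data precision n/σ² = 6/1 = 6.
μ̂ = ((1/9)·(-7) + 6·(-85/12)) / (1/9 + 6) = (-779/18)/(55/9) = -779/110 ≈ -7.082.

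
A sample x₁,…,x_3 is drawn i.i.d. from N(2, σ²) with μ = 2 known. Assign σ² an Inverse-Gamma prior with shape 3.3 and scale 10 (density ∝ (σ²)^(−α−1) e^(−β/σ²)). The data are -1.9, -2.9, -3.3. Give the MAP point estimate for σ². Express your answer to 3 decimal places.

σ̂²_MAP = 7.527

Sum of squared deviations about the known mean: SS = (-1.9−2)² + (-2.9−2)² + (-3.3−2)² = 67.31.
The Normal likelihood contributes (σ²)^(−n/2) exp(−SS/(2σ²)), so the posterior is Inverse-Gamma(α + n/2, β + SS/2) = Inverse-Gamma(4.8, 43.655).
The mode of Inverse-Gamma(a, b) is b/(a+1) = 43.655/5.8 ≈ 7.527.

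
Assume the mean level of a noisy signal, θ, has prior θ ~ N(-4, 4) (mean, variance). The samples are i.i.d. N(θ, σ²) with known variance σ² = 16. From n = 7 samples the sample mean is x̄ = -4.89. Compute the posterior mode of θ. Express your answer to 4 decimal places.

n = 7, x̄ = -4.89.
For a Normal prior and Normal likelihood with known variance, the posterior is Normal; its mode equals its mean, the precision-weighted average.
Prior precision 1/σ₀² = 1/4 = 0.25; data precision n/σ² = 7/16 = 0.4375.
θ̂ = (0.25·(-4) + 0.4375·(-4.89)) / (0.25 + 0.4375) = (-3.139375)/0.6875 = -5023/1100 ≈ -4.5664.

θ̂_MAP = -4.5664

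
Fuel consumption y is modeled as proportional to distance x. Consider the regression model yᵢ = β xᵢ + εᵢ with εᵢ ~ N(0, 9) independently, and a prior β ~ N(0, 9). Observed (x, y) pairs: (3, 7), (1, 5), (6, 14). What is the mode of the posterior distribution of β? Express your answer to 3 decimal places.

log p(β | y) = −Σ(yᵢ − βxᵢ)²/(2·9) − β²/(2·9) + const.
Setting the derivative to zero: Σxᵢ(yᵢ − βxᵢ)/9 − β/9 = 0, so β = Σxᵢyᵢ / (Σxᵢ² + σ²/τ²).
Σxᵢyᵢ = 3·7 + 1·5 + 6·14 = 110; Σxᵢ² = 46; σ²/τ² = 1.
β̂_MAP = 110 / (46 + 1) = 110/47 ≈ 2.340.

β̂_MAP = 2.340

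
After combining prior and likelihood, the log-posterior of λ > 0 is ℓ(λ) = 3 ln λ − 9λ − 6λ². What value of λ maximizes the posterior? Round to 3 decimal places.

λ̂_MAP = 0.250

ℓ'(λ) = 3/λ − 9 − 12λ. Setting this to zero and multiplying by λ: 12λ² + 9λ − 3 = 0.
λ = (−9 + √(9² + 4·12·3)) / (2·12) = (−9 + √225) / 24 = (−9 + 15)/24 = 1/4.
ℓ''(λ) = −3/λ² − 12 < 0, confirming a maximum.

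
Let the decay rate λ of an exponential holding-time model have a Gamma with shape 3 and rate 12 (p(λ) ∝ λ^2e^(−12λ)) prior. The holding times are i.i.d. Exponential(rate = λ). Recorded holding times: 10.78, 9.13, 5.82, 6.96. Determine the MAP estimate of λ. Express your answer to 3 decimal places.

The Exponential(rate=λ) likelihood is ∝ λ^n e^(−λΣtᵢ). Here n = 4 and Σtᵢ = 10.78 + 9.13 + 5.82 + 6.96 = 32.69.
Posterior ∝ λ^2e^(−12λ) · λ^4e^(−32.69λ) = λ^6e^(−44.69λ), i.e. Gamma(7, 44.69).
Mode = (a−1)/b = 6/44.69 ≈ 0.134.

λ̂_MAP = 0.134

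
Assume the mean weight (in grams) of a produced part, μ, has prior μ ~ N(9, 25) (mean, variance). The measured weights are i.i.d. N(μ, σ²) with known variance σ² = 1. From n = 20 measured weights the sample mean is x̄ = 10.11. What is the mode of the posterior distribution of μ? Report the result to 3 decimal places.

n = 20, x̄ = 10.11.
For a Normal prior and Normal likelihood with known variance, the posterior is Normal; its mode equals its mean, the precision-weighted average.
Prior precision 1/σ₀² = 1/25 = 0.04; data precision n/σ² = 20/1 = 20.
μ̂ = (0.04·9 + 20·10.11) / (0.04 + 20) = 202.56/20.04 = 1688/167 ≈ 10.108.

μ̂_MAP = 10.108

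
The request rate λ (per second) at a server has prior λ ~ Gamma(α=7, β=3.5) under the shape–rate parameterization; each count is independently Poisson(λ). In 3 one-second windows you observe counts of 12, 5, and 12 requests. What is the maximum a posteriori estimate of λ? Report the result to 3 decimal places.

λ̂_MAP = 5.385

Σxᵢ = 12+5+12 = 29, with n = 3.
Posterior ∝ λ^6e^(−3.5λ) · λ^29e^(−3λ) = λ^35e^(−6.5λ), i.e. Gamma(shape=36, rate=6.5).
The mode of a Gamma(a, b) with a ≥ 1 (shape–rate) is (a−1)/b = 35/6.5 ≈ 5.385.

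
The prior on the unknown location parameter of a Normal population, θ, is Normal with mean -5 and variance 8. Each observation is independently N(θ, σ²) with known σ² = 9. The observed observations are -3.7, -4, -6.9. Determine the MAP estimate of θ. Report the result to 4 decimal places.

n = 3; x̄ = ((-3.7) + (-4) + (-6.9))/3 = -14.6/3 = -73/15 ≈ -4.8667.
For a Normal prior and Normal likelihood with known variance, the posterior is Normal; its mode equals its mean, the precision-weighted average.
Prior precision 1/σ₀² = 1/8 = 0.125; data precision n/σ² = 3/9 = 1/3.
θ̂ = (0.125·(-5) + (1/3)·(-73/15)) / (0.125 + 1/3) = (-809/360)/(11/24) = -809/165 ≈ -4.9030.

θ̂_MAP = -4.9030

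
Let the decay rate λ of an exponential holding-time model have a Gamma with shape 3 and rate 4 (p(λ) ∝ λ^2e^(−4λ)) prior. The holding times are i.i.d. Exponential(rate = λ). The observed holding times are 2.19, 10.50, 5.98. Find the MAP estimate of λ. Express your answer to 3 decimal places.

λ̂_MAP = 0.221

The Exponential(rate=λ) likelihood is ∝ λ^n e^(−λΣtᵢ). Here n = 3 and Σtᵢ = 2.19 + 10.50 + 5.98 = 18.67.
Posterior ∝ λ^2e^(−4λ) · λ^3e^(−18.67λ) = λ^5e^(−22.67λ), i.e. Gamma(6, 22.67).
Mode = (a−1)/b = 5/22.67 ≈ 0.221.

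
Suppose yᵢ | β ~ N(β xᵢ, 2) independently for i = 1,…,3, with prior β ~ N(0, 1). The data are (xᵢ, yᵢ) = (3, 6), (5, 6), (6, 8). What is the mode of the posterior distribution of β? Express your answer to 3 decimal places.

β̂_MAP = 1.333

log p(β | y) = −Σ(yᵢ − βxᵢ)²/(2·2) − β²/(2·1) + const.
Setting the derivative to zero: Σxᵢ(yᵢ − βxᵢ)/2 − β/1 = 0, so β = Σxᵢyᵢ / (Σxᵢ² + σ²/τ²).
Σxᵢyᵢ = 3·6 + 5·6 + 6·8 = 96; Σxᵢ² = 70; σ²/τ² = 2.
β̂_MAP = 96 / (70 + 2) = 96/72 ≈ 1.333.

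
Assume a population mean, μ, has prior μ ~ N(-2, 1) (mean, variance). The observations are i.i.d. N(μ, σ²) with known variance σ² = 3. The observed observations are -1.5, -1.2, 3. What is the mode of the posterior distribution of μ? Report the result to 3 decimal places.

n = 3; x̄ = ((-1.5) + (-1.2) + 3)/3 = 0.3/3 = 0.1.
For a Normal prior and Normal likelihood with known variance, the posterior is Normal; its mode equals its mean, the precision-weighted average.
Prior precision 1/σ₀² = 1/1 = 1; data precision n/σ² = 3/3 = 1.
μ̂ = (1·(-2) + 1·0.1) / (1 + 1) = (-1.9)/2 = -0.950.

μ̂_MAP = -0.950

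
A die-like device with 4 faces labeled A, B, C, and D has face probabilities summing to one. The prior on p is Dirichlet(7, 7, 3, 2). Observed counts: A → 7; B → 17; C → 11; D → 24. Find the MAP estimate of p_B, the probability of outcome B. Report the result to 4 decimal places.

The posterior is Dirichlet(αᵢ + nᵢ) = Dirichlet(14, 24, 14, 26).
For a Dirichlet(a₁,…,a_K) with all aᵢ > 1, the mode has j-th component (aⱼ − 1)/(Σaᵢ − K).
Here Σaᵢ = 78 and K = 4, so p_B = (24 − 1)/(78 − 4) = 23/74 ≈ 0.3108.

MAP estimate of p_B = 0.3108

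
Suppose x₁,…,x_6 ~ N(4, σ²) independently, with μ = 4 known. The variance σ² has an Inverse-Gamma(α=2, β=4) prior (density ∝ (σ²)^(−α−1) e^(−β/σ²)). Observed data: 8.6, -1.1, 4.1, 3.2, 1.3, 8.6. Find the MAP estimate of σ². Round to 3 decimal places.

Sum of squared deviations about the known mean: SS = (8.6−4)² + (-1.1−4)² + (4.1−4)² + (3.2−4)² + (1.3−4)² + (8.6−4)² = 76.27.
The Normal likelihood contributes (σ²)^(−n/2) exp(−SS/(2σ²)), so the posterior is Inverse-Gamma(α + n/2, β + SS/2) = Inverse-Gamma(5, 42.135).
The mode of Inverse-Gamma(a, b) is b/(a+1) = 42.135/6 ≈ 7.023.

σ̂²_MAP = 7.023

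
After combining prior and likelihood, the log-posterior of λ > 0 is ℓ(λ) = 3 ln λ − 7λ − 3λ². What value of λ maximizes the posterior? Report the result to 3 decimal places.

λ̂_MAP = 0.333

ℓ'(λ) = 3/λ − 7 − 6λ. Setting this to zero and multiplying by λ: 6λ² + 7λ − 3 = 0.
λ = (−7 + √(7² + 4·6·3)) / (2·6) = (−7 + √121) / 12 = (−7 + 11)/12 = 1/3.
ℓ''(λ) = −3/λ² − 6 < 0, confirming a maximum.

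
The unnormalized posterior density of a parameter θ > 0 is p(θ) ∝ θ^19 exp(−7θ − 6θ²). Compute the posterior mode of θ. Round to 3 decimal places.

θ̂_MAP = 1.000

ℓ'(θ) = 19/θ − 7 − 12θ. Setting this to zero and multiplying by θ: 12θ² + 7θ − 19 = 0.
θ = (−7 + √(7² + 4·12·19)) / (2·12) = (−7 + √961) / 24 = (−7 + 31)/24 = 1.
ℓ''(θ) = −19/θ² − 12 < 0, confirming a maximum.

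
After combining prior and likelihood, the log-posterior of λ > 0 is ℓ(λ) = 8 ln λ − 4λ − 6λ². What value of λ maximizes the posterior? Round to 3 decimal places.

ℓ'(λ) = 8/λ − 4 − 12λ. Setting this to zero and multiplying by λ: 12λ² + 4λ − 8 = 0.
λ = (−4 + √(4² + 4·12·8)) / (2·12) = (−4 + √400) / 24 = (−4 + 20)/24 = 2/3.
ℓ''(λ) = −8/λ² − 12 < 0, confirming a maximum.

λ̂_MAP = 0.667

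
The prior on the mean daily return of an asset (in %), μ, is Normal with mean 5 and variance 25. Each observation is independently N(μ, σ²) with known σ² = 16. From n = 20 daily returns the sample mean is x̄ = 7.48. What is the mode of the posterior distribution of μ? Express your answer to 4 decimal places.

μ̂_MAP = 7.4031

n = 20, x̄ = 7.48.
For a Normal prior and Normal likelihood with known variance, the posterior is Normal; its mode equals its mean, the precision-weighted average.
Prior precision 1/σ₀² = 1/25 = 0.04; data precision n/σ² = 20/16 = 1.25.
μ̂ = (0.04·5 + 1.25·7.48) / (0.04 + 1.25) = 9.55/1.29 = 955/129 ≈ 7.4031.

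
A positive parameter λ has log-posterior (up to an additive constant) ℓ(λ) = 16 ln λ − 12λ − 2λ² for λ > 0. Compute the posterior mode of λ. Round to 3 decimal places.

ℓ'(λ) = 16/λ − 12 − 4λ. Setting this to zero and multiplying by λ: 4λ² + 12λ − 16 = 0.
λ = (−12 + √(12² + 4·4·16)) / (2·4) = (−12 + √400) / 8 = (−12 + 20)/8 = 1.
ℓ''(λ) = −16/λ² − 4 < 0, confirming a maximum.

λ̂_MAP = 1.000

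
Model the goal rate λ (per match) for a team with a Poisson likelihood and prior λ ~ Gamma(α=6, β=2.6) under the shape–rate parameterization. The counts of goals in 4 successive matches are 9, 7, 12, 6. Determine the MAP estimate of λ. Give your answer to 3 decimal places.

Σxᵢ = 9+7+12+6 = 34, with n = 4.
Posterior ∝ λ^5e^(−2.6λ) · λ^34e^(−4λ) = λ^39e^(−6.6λ), i.e. Gamma(shape=40, rate=6.6).
The mode of a Gamma(a, b) with a ≥ 1 (shape–rate) is (a−1)/b = 39/6.6 ≈ 5.909.

λ̂_MAP = 5.909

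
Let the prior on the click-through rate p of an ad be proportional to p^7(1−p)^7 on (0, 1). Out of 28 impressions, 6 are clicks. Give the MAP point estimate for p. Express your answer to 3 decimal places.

The prior density ∝ p^7(1−p)^7 is the kernel of Beta(8, 8).
Data: 6 successes in 28 trials. The binomial likelihood contributes p^6(1−p)^22, so the posterior is Beta(8+6, 8+22) = Beta(14, 30).
For Beta(a, b) with a, b > 1 the mode is (a−1)/(a+b−2) = 13/42 ≈ 0.310.

p̂_MAP = 0.310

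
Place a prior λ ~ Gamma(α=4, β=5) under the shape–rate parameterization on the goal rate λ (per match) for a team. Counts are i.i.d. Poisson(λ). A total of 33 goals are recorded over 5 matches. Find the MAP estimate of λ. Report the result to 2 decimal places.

Σxᵢ = 33, n = 5.
Posterior ∝ λ^3e^(−5λ) · λ^33e^(−5λ) = λ^36e^(−10λ), i.e. Gamma(shape=37, rate=10).
The mode of a Gamma(a, b) with a ≥ 1 (shape–rate) is (a−1)/b = 36/10 ≈ 3.60.

λ̂_MAP = 3.60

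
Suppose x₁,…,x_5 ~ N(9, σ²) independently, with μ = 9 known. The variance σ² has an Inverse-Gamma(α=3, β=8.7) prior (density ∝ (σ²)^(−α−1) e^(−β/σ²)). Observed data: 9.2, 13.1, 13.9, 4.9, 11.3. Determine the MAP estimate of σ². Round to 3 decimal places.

Sum of squared deviations about the known mean: SS = (9.2−9)² + (13.1−9)² + (13.9−9)² + (4.9−9)² + (11.3−9)² = 62.96.
The Normal likelihood contributes (σ²)^(−n/2) exp(−SS/(2σ²)), so the posterior is Inverse-Gamma(α + n/2, β + SS/2) = Inverse-Gamma(5.5, 40.18).
The mode of Inverse-Gamma(a, b) is b/(a+1) = 40.18/6.5 ≈ 6.182.

σ̂²_MAP = 6.182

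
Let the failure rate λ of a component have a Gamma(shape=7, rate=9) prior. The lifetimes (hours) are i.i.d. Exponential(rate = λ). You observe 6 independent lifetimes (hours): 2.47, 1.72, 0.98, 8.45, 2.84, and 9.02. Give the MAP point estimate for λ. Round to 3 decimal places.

The Exponential(rate=λ) likelihood is ∝ λ^n e^(−λΣtᵢ). Here n = 6 and Σtᵢ = 2.47 + 1.72 + 0.98 + 8.45 + 2.84 + 9.02 = 25.48.
Posterior ∝ λ^6e^(−9λ) · λ^6e^(−25.48λ) = λ^12e^(−34.48λ), i.e. Gamma(13, 34.48).
Mode = (a−1)/b = 12/34.48 ≈ 0.348.

λ̂_MAP = 0.348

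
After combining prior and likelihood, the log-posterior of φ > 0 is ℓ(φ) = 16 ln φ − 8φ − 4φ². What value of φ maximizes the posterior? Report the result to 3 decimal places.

ℓ'(φ) = 16/φ − 8 − 8φ. Setting this to zero and multiplying by φ: 8φ² + 8φ − 16 = 0.
φ = (−8 + √(8² + 4·8·16)) / (2·8) = (−8 + √576) / 16 = (−8 + 24)/16 = 1.
ℓ''(φ) = −16/φ² − 8 < 0, confirming a maximum.

φ̂_MAP = 1.000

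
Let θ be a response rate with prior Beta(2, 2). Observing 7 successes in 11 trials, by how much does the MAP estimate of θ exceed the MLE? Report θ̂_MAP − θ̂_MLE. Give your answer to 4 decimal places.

Posterior is Beta(9, 6); MAP = (9−1)/(15−2) = 8/13 ≈ 0.61538.
MLE ignores the prior: θ̂_MLE = k/n = 7/11 ≈ 0.63636.
Difference = 8/13 − 7/11 = -3/143 ≈ -0.0210.

MAP − MLE = -0.0210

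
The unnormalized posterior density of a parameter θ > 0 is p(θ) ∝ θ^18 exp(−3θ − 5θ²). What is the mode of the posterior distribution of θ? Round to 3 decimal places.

ℓ'(θ) = 18/θ − 3 − 10θ. Setting this to zero and multiplying by θ: 10θ² + 3θ − 18 = 0.
θ = (−3 + √(3² + 4·10·18)) / (2·10) = (−3 + √729) / 20 = (−3 + 27)/20 = 6/5.
ℓ''(θ) = −18/θ² − 10 < 0, confirming a maximum.

θ̂_MAP = 1.200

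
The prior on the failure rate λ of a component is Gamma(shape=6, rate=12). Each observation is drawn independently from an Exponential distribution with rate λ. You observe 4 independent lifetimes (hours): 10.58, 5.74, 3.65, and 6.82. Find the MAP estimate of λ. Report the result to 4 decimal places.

λ̂_MAP = 0.2320

The Exponential(rate=λ) likelihood is ∝ λ^n e^(−λΣtᵢ). Here n = 4 and Σtᵢ = 10.58 + 5.74 + 3.65 + 6.82 = 26.79.
Posterior ∝ λ^5e^(−12λ) · λ^4e^(−26.79λ) = λ^9e^(−38.79λ), i.e. Gamma(10, 38.79).
Mode = (a−1)/b = 9/38.79 ≈ 0.2320.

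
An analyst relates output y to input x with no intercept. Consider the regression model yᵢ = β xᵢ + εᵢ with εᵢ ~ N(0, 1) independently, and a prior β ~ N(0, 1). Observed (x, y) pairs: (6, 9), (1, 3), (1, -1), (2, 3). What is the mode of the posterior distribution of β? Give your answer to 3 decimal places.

log p(β | y) = −Σ(yᵢ − βxᵢ)²/(2·1) − β²/(2·1) + const.
Setting the derivative to zero: Σxᵢ(yᵢ − βxᵢ)/1 − β/1 = 0, so β = Σxᵢyᵢ / (Σxᵢ² + σ²/τ²).
Σxᵢyᵢ = 6·9 + 1·3 + 1·(-1) + 2·3 = 62; Σxᵢ² = 42; σ²/τ² = 1.
β̂_MAP = 62 / (42 + 1) = 62/43 ≈ 1.442.

β̂_MAP = 1.442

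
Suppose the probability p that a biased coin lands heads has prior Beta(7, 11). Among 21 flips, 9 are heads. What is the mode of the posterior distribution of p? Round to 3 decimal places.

Prior: Beta(7, 11).
Data: 9 successes in 21 trials. The binomial likelihood contributes p^9(1−p)^12, so the posterior is Beta(7+9, 11+12) = Beta(16, 23).
For Beta(a, b) with a, b > 1 the mode is (a−1)/(a+b−2) = 15/37 ≈ 0.405.

p̂_MAP = 0.405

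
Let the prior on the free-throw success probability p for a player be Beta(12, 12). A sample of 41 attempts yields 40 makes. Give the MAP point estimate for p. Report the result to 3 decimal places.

Prior: Beta(12, 12).
Data: 40 successes in 41 trials. The binomial likelihood contributes p^40(1−p)^1, so the posterior is Beta(12+40, 12+1) = Beta(52, 13).
For Beta(a, b) with a, b > 1 the mode is (a−1)/(a+b−2) = 51/63 ≈ 0.810.

p̂_MAP = 0.810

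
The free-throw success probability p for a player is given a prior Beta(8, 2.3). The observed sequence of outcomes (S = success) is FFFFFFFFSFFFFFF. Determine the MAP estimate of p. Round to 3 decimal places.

p̂_MAP = 0.343

Prior: Beta(8, 2.3).
Data: 1 success in 15 trials (from the sequence). The binomial likelihood contributes p(1−p)^14, so the posterior is Beta(8+1, 2.3+14) = Beta(9, 16.3).
For Beta(a, b) with a, b > 1 the mode is (a−1)/(a+b−2) = 8/23.3 ≈ 0.343.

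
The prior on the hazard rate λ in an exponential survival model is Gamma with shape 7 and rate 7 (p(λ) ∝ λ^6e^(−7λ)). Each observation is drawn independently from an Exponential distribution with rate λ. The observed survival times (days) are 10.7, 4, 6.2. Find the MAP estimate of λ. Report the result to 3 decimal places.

The Exponential(rate=λ) likelihood is ∝ λ^n e^(−λΣtᵢ). Here n = 3 and Σtᵢ = 10.7 + 4 + 6.2 = 20.9.
Posterior ∝ λ^6e^(−7λ) · λ^3e^(−20.9λ) = λ^9e^(−27.9λ), i.e. Gamma(10, 27.9).
Mode = (a−1)/b = 9/27.9 ≈ 0.323.

λ̂_MAP = 0.323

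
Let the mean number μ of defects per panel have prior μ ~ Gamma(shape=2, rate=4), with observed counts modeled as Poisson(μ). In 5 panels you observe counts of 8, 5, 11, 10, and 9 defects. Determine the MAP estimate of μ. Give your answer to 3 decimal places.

μ̂_MAP = 4.889

Σxᵢ = 8+5+11+10+9 = 43, with n = 5.
Posterior ∝ μe^(−4μ) · μ^43e^(−5μ) = μ^44e^(−9μ), i.e. Gamma(shape=45, rate=9).
The mode of a Gamma(a, b) with a ≥ 1 (shape–rate) is (a−1)/b = 44/9 ≈ 4.889.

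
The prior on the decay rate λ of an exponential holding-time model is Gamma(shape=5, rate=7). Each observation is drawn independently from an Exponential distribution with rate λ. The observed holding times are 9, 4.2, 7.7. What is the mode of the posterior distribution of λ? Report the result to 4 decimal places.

λ̂_MAP = 0.2509

The Exponential(rate=λ) likelihood is ∝ λ^n e^(−λΣtᵢ). Here n = 3 and Σtᵢ = 9 + 4.2 + 7.7 = 20.9.
Posterior ∝ λ^4e^(−7λ) · λ^3e^(−20.9λ) = λ^7e^(−27.9λ), i.e. Gamma(8, 27.9).
Mode = (a−1)/b = 7/27.9 ≈ 0.2509.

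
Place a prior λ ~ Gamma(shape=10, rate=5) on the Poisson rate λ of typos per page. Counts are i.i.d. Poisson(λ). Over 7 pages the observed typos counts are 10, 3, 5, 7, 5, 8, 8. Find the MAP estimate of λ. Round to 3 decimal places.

Σxᵢ = 10+3+5+7+5+8+8 = 46, with n = 7.
Posterior ∝ λ^9e^(−5λ) · λ^46e^(−7λ) = λ^55e^(−12λ), i.e. Gamma(shape=56, rate=12).
The mode of a Gamma(a, b) with a ≥ 1 (shape–rate) is (a−1)/b = 55/12 ≈ 4.583.

λ̂_MAP = 4.583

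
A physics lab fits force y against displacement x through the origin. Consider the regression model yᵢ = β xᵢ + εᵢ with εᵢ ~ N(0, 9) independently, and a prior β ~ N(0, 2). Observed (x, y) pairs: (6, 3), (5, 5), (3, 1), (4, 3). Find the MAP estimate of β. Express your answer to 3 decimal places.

log p(β | y) = −Σ(yᵢ − βxᵢ)²/(2·9) − β²/(2·2) + const.
Setting the derivative to zero: Σxᵢ(yᵢ − βxᵢ)/9 − β/2 = 0, so β = Σxᵢyᵢ / (Σxᵢ² + σ²/τ²).
Σxᵢyᵢ = 6·3 + 5·5 + 3·1 + 4·3 = 58; Σxᵢ² = 86; σ²/τ² = 4.5.
β̂_MAP = 58 / (86 + 4.5) = 58/90.5 ≈ 0.641.

β̂_MAP = 0.641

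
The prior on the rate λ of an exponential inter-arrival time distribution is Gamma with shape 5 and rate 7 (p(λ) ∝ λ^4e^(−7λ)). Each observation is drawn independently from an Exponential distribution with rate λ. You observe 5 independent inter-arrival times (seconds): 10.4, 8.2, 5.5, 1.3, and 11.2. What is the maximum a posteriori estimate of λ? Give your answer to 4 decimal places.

The Exponential(rate=λ) likelihood is ∝ λ^n e^(−λΣtᵢ). Here n = 5 and Σtᵢ = 10.4 + 8.2 + 5.5 + 1.3 + 11.2 = 36.6.
Posterior ∝ λ^4e^(−7λ) · λ^5e^(−36.6λ) = λ^9e^(−43.6λ), i.e. Gamma(10, 43.6).
Mode = (a−1)/b = 9/43.6 ≈ 0.2064.

λ̂_MAP = 0.2064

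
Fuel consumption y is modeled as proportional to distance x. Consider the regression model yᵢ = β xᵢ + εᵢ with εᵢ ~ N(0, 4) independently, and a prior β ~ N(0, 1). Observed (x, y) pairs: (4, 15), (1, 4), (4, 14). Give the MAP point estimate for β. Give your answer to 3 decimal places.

β̂_MAP = 3.243

log p(β | y) = −Σ(yᵢ − βxᵢ)²/(2·4) − β²/(2·1) + const.
Setting the derivative to zero: Σxᵢ(yᵢ − βxᵢ)/4 − β/1 = 0, so β = Σxᵢyᵢ / (Σxᵢ² + σ²/τ²).
Σxᵢyᵢ = 4·15 + 1·4 + 4·14 = 120; Σxᵢ² = 33; σ²/τ² = 4.
β̂_MAP = 120 / (33 + 4) = 120/37 ≈ 3.243.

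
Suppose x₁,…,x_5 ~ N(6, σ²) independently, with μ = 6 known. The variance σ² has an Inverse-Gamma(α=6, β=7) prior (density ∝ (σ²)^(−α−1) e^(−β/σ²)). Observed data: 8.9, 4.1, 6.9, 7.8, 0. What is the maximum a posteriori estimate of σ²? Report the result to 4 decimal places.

Sum of squared deviations about the known mean: SS = (8.9−6)² + (4.1−6)² + (6.9−6)² + (7.8−6)² + (0−6)² = 52.07.
The Normal likelihood contributes (σ²)^(−n/2) exp(−SS/(2σ²)), so the posterior is Inverse-Gamma(α + n/2, β + SS/2) = Inverse-Gamma(8.5, 33.035).
The mode of Inverse-Gamma(a, b) is b/(a+1) = 33.035/9.5 ≈ 3.4774.

σ̂²_MAP = 3.4774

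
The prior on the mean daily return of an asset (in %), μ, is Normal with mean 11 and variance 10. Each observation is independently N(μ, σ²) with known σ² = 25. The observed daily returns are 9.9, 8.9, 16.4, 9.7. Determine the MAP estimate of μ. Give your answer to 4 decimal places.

μ̂_MAP = 11.1385

n = 4; x̄ = (9.9 + 8.9 + 16.4 + 9.7)/4 = 44.9/4 = 11.225.
For a Normal prior and Normal likelihood with known variance, the posterior is Normal; its mode equals its mean, the precision-weighted average.
Prior precision 1/σ₀² = 1/10 = 0.1; data precision n/σ² = 4/25 = 0.16.
μ̂ = (0.1·11 + 0.16·11.225) / (0.1 + 0.16) = 2.896/0.26 = 724/65 ≈ 11.1385.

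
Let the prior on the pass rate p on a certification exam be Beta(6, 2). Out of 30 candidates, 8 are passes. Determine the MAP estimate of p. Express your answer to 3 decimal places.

Prior: Beta(6, 2).
Data: 8 successes in 30 trials. The binomial likelihood contributes p^8(1−p)^22, so the posterior is Beta(6+8, 2+22) = Beta(14, 24).
For Beta(a, b) with a, b > 1 the mode is (a−1)/(a+b−2) = 13/36 ≈ 0.361.

p̂_MAP = 0.361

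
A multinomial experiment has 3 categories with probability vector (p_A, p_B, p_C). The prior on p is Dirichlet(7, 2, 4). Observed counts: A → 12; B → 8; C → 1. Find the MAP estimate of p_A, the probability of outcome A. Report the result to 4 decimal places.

MAP estimate of p_A = 0.5806

The posterior is Dirichlet(αᵢ + nᵢ) = Dirichlet(19, 10, 5).
For a Dirichlet(a₁,…,a_K) with all aᵢ > 1, the mode has j-th component (aⱼ − 1)/(Σaᵢ − K).
Here Σaᵢ = 34 and K = 3, so p_A = (19 − 1)/(34 − 3) = 18/31 ≈ 0.5806.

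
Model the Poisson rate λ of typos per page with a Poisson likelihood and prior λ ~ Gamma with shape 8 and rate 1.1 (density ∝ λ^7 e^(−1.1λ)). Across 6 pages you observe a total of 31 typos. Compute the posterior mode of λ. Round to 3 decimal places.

λ̂_MAP = 5.352

Σxᵢ = 31, n = 6.
Posterior ∝ λ^7e^(−1.1λ) · λ^31e^(−6λ) = λ^38e^(−7.1λ), i.e. Gamma(shape=39, rate=7.1).
The mode of a Gamma(a, b) with a ≥ 1 (shape–rate) is (a−1)/b = 38/7.1 ≈ 5.352.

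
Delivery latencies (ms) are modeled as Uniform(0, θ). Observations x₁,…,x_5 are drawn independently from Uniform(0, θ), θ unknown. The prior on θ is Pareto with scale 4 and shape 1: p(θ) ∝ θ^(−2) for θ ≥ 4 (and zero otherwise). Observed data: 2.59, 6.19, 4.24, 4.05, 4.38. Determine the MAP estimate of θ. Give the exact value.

θ̂_MAP = 6.19

The Uniform(0, θ) likelihood is θ^(−n) for θ ≥ max(xᵢ), zero otherwise. Here max(xᵢ) = 6.19.
Posterior ∝ θ^(−2) · θ^(−5) = θ^(−7) on θ ≥ max(4, 6.19) = 6.19.
This density is strictly decreasing in θ, so the posterior mode lies at the lower boundary of the support.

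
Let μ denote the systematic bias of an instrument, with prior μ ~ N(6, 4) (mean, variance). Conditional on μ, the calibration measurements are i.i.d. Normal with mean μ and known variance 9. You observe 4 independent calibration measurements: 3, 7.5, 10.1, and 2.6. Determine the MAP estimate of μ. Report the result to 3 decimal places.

μ̂_MAP = 5.872

n = 4; x̄ = (3 + 7.5 + 10.1 + 2.6)/4 = 23.2/4 = 5.8.
For a Normal prior and Normal likelihood with known variance, the posterior is Normal; its mode equals its mean, the precision-weighted average.
Prior precision 1/σ₀² = 1/4 = 0.25; data precision n/σ² = 4/9.
μ̂ = (0.25·6 + (4/9)·5.8) / (0.25 + 4/9) = (367/90)/(25/36) = 5.872.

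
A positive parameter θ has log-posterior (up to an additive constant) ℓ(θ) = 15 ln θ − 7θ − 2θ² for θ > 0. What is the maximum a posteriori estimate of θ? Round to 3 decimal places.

θ̂_MAP = 1.250

ℓ'(θ) = 15/θ − 7 − 4θ. Setting this to zero and multiplying by θ: 4θ² + 7θ − 15 = 0.
θ = (−7 + √(7² + 4·4·15)) / (2·4) = (−7 + √289) / 8 = (−7 + 17)/8 = 5/4.
ℓ''(θ) = −15/θ² − 4 < 0, confirming a maximum.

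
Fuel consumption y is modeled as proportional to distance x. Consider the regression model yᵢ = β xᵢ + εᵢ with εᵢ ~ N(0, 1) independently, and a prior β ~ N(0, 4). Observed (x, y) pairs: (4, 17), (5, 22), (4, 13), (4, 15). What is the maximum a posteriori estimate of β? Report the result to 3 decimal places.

β̂_MAP = 3.959

log p(β | y) = −Σ(yᵢ − βxᵢ)²/(2·1) − β²/(2·4) + const.
Setting the derivative to zero: Σxᵢ(yᵢ − βxᵢ)/1 − β/4 = 0, so β = Σxᵢyᵢ / (Σxᵢ² + σ²/τ²).
Σxᵢyᵢ = 4·17 + 5·22 + 4·13 + 4·15 = 290; Σxᵢ² = 73; σ²/τ² = 0.25.
β̂_MAP = 290 / (73 + 0.25) = 290/73.25 ≈ 3.959.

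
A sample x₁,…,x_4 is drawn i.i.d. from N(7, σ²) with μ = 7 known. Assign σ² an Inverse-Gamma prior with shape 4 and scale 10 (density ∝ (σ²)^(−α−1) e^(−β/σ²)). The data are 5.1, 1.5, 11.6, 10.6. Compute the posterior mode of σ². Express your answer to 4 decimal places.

Sum of squared deviations about the known mean: SS = (5.1−7)² + (1.5−7)² + (11.6−7)² + (10.6−7)² = 67.98.
The Normal likelihood contributes (σ²)^(−n/2) exp(−SS/(2σ²)), so the posterior is Inverse-Gamma(α + n/2, β + SS/2) = Inverse-Gamma(6, 43.99).
The mode of Inverse-Gamma(a, b) is b/(a+1) = 43.99/7 ≈ 6.2843.

σ̂²_MAP = 6.2843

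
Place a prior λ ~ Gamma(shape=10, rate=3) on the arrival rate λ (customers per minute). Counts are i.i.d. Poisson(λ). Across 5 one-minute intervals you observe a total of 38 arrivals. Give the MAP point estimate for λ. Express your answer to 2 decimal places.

Σxᵢ = 38, n = 5.
Posterior ∝ λ^9e^(−3λ) · λ^38e^(−5λ) = λ^47e^(−8λ), i.e. Gamma(shape=48, rate=8).
The mode of a Gamma(a, b) with a ≥ 1 (shape–rate) is (a−1)/b = 47/8 ≈ 5.88.

λ̂_MAP = 5.88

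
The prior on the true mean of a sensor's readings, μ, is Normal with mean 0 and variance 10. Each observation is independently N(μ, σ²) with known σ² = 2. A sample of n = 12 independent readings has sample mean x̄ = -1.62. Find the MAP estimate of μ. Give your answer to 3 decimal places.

n = 12, x̄ = -1.62.
For a Normal prior and Normal likelihood with known variance, the posterior is Normal; its mode equals its mean, the precision-weighted average.
Prior precision 1/σ₀² = 1/10 = 0.1; data precision n/σ² = 12/2 = 6.
μ̂ = (0.1·0 + 6·(-1.62)) / (0.1 + 6) = (-9.72)/6.1 = -486/305 ≈ -1.593.

μ̂_MAP = -1.593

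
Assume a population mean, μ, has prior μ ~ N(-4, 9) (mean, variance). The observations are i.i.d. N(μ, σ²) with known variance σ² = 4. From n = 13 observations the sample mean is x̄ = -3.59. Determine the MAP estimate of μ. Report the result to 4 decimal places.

μ̂_MAP = -3.6036

n = 13, x̄ = -3.59.
For a Normal prior and Normal likelihood with known variance, the posterior is Normal; its mode equals its mean, the precision-weighted average.
Prior precision 1/σ₀² = 1/9; data precision n/σ² = 13/4 = 3.25.
μ̂ = ((1/9)·(-4) + 3.25·(-3.59)) / (1/9 + 3.25) = (-43603/3600)/(121/36) = -43603/12100 ≈ -3.6036.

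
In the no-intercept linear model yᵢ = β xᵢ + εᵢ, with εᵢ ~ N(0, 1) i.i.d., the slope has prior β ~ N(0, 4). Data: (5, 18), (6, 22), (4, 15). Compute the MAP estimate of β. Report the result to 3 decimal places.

log p(β | y) = −Σ(yᵢ − βxᵢ)²/(2·1) − β²/(2·4) + const.
Setting the derivative to zero: Σxᵢ(yᵢ − βxᵢ)/1 − β/4 = 0, so β = Σxᵢyᵢ / (Σxᵢ² + σ²/τ²).
Σxᵢyᵢ = 5·18 + 6·22 + 4·15 = 282; Σxᵢ² = 77; σ²/τ² = 0.25.
β̂_MAP = 282 / (77 + 0.25) = 282/77.25 ≈ 3.650.

β̂_MAP = 3.650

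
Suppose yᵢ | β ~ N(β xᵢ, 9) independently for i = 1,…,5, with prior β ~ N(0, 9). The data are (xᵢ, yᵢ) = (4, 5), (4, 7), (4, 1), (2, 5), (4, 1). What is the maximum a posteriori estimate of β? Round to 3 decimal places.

β̂_MAP = 0.957

log p(β | y) = −Σ(yᵢ − βxᵢ)²/(2·9) − β²/(2·9) + const.
Setting the derivative to zero: Σxᵢ(yᵢ − βxᵢ)/9 − β/9 = 0, so β = Σxᵢyᵢ / (Σxᵢ² + σ²/τ²).
Σxᵢyᵢ = 4·5 + 4·7 + 4·1 + 2·5 + 4·1 = 66; Σxᵢ² = 68; σ²/τ² = 1.
β̂_MAP = 66 / (68 + 1) = 66/69 ≈ 0.957.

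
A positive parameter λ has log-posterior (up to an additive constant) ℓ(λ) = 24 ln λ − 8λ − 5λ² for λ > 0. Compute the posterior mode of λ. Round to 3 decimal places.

ℓ'(λ) = 24/λ − 8 − 10λ. Setting this to zero and multiplying by λ: 10λ² + 8λ − 24 = 0.
λ = (−8 + √(8² + 4·10·24)) / (2·10) = (−8 + √1024) / 20 = (−8 + 32)/20 = 6/5.
ℓ''(λ) = −24/λ² − 10 < 0, confirming a maximum.

λ̂_MAP = 1.200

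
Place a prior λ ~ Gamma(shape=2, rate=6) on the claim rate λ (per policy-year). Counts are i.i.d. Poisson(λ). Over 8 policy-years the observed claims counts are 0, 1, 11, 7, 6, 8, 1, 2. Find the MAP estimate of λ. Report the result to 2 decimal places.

λ̂_MAP = 2.64

Σxᵢ = 0+1+11+7+6+8+1+2 = 36, with n = 8.
Posterior ∝ λe^(−6λ) · λ^36e^(−8λ) = λ^37e^(−14λ), i.e. Gamma(shape=38, rate=14).
The mode of a Gamma(a, b) with a ≥ 1 (shape–rate) is (a−1)/b = 37/14 ≈ 2.64.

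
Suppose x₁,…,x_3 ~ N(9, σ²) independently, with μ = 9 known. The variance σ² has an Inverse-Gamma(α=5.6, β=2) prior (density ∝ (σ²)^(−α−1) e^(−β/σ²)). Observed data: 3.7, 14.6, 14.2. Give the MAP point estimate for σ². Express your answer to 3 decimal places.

σ̂²_MAP = 5.586

Sum of squared deviations about the known mean: SS = (3.7−9)² + (14.6−9)² + (14.2−9)² = 86.49.
The Normal likelihood contributes (σ²)^(−n/2) exp(−SS/(2σ²)), so the posterior is Inverse-Gamma(α + n/2, β + SS/2) = Inverse-Gamma(7.1, 45.245).
The mode of Inverse-Gamma(a, b) is b/(a+1) = 45.245/8.1 ≈ 5.586.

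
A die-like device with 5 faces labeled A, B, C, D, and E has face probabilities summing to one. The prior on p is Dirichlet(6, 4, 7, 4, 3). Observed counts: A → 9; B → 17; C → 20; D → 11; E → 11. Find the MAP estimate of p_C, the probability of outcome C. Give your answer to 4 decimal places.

MAP estimate of p_C = 0.2989

The posterior is Dirichlet(αᵢ + nᵢ) = Dirichlet(15, 21, 27, 15, 14).
For a Dirichlet(a₁,…,a_K) with all aᵢ > 1, the mode has j-th component (aⱼ − 1)/(Σaᵢ − K).
Here Σaᵢ = 92 and K = 5, so p_C = (27 − 1)/(92 − 5) = 26/87 ≈ 0.2989.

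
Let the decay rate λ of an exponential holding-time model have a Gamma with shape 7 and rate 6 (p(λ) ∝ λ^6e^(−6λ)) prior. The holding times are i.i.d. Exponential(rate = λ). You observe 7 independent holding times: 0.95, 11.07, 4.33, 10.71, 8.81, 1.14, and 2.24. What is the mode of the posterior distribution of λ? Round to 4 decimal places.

λ̂_MAP = 0.2873

The Exponential(rate=λ) likelihood is ∝ λ^n e^(−λΣtᵢ). Here n = 7 and Σtᵢ = 0.95 + 11.07 + 4.33 + 10.71 + 8.81 + 1.14 + 2.24 = 39.25.
Posterior ∝ λ^6e^(−6λ) · λ^7e^(−39.25λ) = λ^13e^(−45.25λ), i.e. Gamma(14, 45.25).
Mode = (a−1)/b = 13/45.25 ≈ 0.2873.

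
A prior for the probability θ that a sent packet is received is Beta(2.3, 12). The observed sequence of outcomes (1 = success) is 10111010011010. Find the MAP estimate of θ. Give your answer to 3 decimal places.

θ̂_MAP = 0.354

Prior: Beta(2.3, 12).
Data: 8 successes in 14 trials (from the sequence). The binomial likelihood contributes θ^8(1−θ)^6, so the posterior is Beta(2.3+8, 12+6) = Beta(10.3, 18).
For Beta(a, b) with a, b > 1 the mode is (a−1)/(a+b−2) = 9.3/26.3 ≈ 0.354.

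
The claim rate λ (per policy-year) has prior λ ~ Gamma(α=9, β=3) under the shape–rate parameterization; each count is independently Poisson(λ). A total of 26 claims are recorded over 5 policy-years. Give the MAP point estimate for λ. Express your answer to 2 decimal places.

Σxᵢ = 26, n = 5.
Posterior ∝ λ^8e^(−3λ) · λ^26e^(−5λ) = λ^34e^(−8λ), i.e. Gamma(shape=35, rate=8).
The mode of a Gamma(a, b) with a ≥ 1 (shape–rate) is (a−1)/b = 34/8 ≈ 4.25.

λ̂_MAP = 4.25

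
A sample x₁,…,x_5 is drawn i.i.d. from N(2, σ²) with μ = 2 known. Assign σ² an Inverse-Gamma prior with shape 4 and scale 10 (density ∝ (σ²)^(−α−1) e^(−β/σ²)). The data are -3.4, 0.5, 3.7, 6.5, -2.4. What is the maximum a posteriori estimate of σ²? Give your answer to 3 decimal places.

Sum of squared deviations about the known mean: SS = (-3.4−2)² + (0.5−2)² + (3.7−2)² + (6.5−2)² + (-2.4−2)² = 73.91.
The Normal likelihood contributes (σ²)^(−n/2) exp(−SS/(2σ²)), so the posterior is Inverse-Gamma(α + n/2, β + SS/2) = Inverse-Gamma(6.5, 46.955).
The mode of Inverse-Gamma(a, b) is b/(a+1) = 46.955/7.5 ≈ 6.261.

σ̂²_MAP = 6.261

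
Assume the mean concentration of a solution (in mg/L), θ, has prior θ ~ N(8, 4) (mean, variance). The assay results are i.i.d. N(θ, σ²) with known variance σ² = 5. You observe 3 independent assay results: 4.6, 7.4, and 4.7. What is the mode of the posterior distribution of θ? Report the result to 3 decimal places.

θ̂_MAP = 6.282

n = 3; x̄ = (4.6 + 7.4 + 4.7)/3 = 16.7/3 = 167/30 ≈ 5.5667.
For a Normal prior and Normal likelihood with known variance, the posterior is Normal; its mode equals its mean, the precision-weighted average.
Prior precision 1/σ₀² = 1/4 = 0.25; data precision n/σ² = 3/5 = 0.6.
θ̂ = (0.25·8 + 0.6·(167/30)) / (0.25 + 0.6) = 5.34/0.85 = 534/85 ≈ 6.282.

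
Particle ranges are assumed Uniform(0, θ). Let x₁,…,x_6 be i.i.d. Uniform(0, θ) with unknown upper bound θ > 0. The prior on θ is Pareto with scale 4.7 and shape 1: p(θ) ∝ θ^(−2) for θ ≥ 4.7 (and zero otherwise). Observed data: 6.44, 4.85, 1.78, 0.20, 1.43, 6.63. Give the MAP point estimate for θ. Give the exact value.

θ̂_MAP = 6.63

The Uniform(0, θ) likelihood is θ^(−n) for θ ≥ max(xᵢ), zero otherwise. Here max(xᵢ) = 6.63.
Posterior ∝ θ^(−2) · θ^(−6) = θ^(−8) on θ ≥ max(4.7, 6.63) = 6.63.
This density is strictly decreasing in θ, so the posterior mode lies at the lower boundary of the support.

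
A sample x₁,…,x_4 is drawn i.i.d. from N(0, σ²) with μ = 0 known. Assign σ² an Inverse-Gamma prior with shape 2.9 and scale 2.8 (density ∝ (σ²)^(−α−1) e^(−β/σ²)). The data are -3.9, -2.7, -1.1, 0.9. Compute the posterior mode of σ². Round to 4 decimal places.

σ̂²_MAP = 2.5525

Sum of squared deviations about the known mean: SS = (-3.9−0)² + (-2.7−0)² + (-1.1−0)² + (0.9−0)² = 24.52.
The Normal likelihood contributes (σ²)^(−n/2) exp(−SS/(2σ²)), so the posterior is Inverse-Gamma(α + n/2, β + SS/2) = Inverse-Gamma(4.9, 15.06).
The mode of Inverse-Gamma(a, b) is b/(a+1) = 15.06/5.9 ≈ 2.5525.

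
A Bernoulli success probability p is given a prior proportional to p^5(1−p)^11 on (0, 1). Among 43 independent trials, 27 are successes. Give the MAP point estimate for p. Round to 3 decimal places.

p̂_MAP = 0.542

The prior density ∝ p^5(1−p)^11 is the kernel of Beta(6, 12).
Data: 27 successes in 43 trials. The binomial likelihood contributes p^27(1−p)^16, so the posterior is Beta(6+27, 12+16) = Beta(33, 28).
For Beta(a, b) with a, b > 1 the mode is (a−1)/(a+b−2) = 32/59 ≈ 0.542.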